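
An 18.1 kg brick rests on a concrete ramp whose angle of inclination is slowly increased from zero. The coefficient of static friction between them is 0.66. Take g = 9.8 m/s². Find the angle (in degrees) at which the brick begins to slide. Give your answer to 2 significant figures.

33°

At the threshold of sliding, static friction is at its maximum μ_s N and exactly balances the weight component along the incline: mg sin θ = μ_s mg cos θ.
Hence tan θ = μ_s = 0.66, so θ = arctan(0.66) = 33.4248°.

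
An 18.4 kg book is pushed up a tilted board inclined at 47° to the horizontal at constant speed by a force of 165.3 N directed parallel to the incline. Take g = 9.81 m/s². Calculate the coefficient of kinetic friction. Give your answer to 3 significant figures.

At constant speed ΣF = 0 along the incline. The applied 165.3 N acts up the slope; the weight component mg sin 47° = 132.012 N and kinetic friction μN both act down the slope.
So 165.3 = 132.012 + μ × 123.103, giving μ = (165.3 − 132.012) / 123.103 = 0.2704.

0.270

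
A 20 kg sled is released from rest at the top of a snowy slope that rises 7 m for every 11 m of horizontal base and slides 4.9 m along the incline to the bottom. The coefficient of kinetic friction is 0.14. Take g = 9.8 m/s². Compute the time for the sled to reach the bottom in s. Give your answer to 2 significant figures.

1.5 s

The weight component along the incline is mg sin 32.47° = 105.228 N and the normal force is N = mg cos 32.47° = 165.358 N.
Friction up the slope is f = μN = 0.14 × 165.358 = 23.150 N, so the net downslope force is 105.228 − 23.150 = 82.078 N and a = 82.078 / 20 = 4.1039 m/s².
Starting from rest, L = ½at², so t = √(2L/a) = √(2 × 4.9 / 4.1039) = 1.5453 s.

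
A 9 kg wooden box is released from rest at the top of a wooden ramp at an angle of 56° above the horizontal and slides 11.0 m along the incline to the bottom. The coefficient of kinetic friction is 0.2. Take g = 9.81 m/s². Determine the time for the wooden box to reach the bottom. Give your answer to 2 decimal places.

The weight component along the incline is mg sin 56° = 73.196 N and the normal force is N = mg cos 56° = 49.371 N.
Friction up the slope is f = μN = 0.2 × 49.371 = 9.874 N, so the net downslope force is 73.196 − 9.874 = 63.322 N and a = 63.322 / 9 = 7.0358 m/s².
Starting from rest, L = ½at², so t = √(2L/a) = √(2 × 11.0 / 7.0358) = 1.7683 s.

1.77 s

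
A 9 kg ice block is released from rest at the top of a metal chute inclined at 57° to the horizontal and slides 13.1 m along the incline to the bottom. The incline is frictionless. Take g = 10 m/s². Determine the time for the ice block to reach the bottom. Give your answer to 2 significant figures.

1.8 s

The weight component along the incline is mg sin 57° = 75.480 N and the normal force is N = mg cos 57° = 49.018 N.
With no friction, a = g sin 57° = 8.3867 m/s².
Starting from rest, L = ½at², so t = √(2L/a) = √(2 × 13.1 / 8.3867) = 1.7675 s.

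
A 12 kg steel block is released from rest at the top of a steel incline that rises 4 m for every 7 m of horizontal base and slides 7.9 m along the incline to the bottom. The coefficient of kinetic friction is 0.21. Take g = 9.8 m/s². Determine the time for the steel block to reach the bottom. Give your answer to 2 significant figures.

The weight component along the incline is mg sin 29.74° = 58.346 N and the normal force is N = mg cos 29.74° = 102.105 N.
Friction up the slope is f = μN = 0.21 × 102.105 = 21.442 N, so the net downslope force is 58.346 − 21.442 = 36.904 N and a = 36.904 / 12 = 3.0753 m/s².
Starting from rest, L = ½at², so t = √(2L/a) = √(2 × 7.9 / 3.0753) = 2.2667 s.

2.3 s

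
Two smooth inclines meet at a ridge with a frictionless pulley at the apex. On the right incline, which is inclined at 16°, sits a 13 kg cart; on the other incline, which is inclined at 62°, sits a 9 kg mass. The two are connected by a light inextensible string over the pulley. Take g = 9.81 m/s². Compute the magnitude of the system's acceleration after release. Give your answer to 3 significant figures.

Resolve each weight along its own incline: the 13 kg mass has component 13 × 9.81 × sin 16° = 35.152 N down its slope, and the 9 kg mass has 9 × 9.81 × sin 62° = 77.955 N down its slope.
The 9 kg side's 77.955 N exceeds the other side's 35.152 N, so that mass slides down and the 13 kg mass slides up. Taking that direction as positive, Newton's second law for the whole system gives 77.955 − 35.152 = (13 + 9) a, so a = 42.803 / 22 = 1.9456 m/s².

1.95 m/s²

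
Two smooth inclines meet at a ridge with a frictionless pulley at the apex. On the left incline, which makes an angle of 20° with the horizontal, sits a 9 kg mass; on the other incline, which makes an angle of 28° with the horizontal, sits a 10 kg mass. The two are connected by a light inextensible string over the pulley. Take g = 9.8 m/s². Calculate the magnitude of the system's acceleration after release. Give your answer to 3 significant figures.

Resolve each weight along its own incline: the 9 kg mass has component 9 × 9.8 × sin 20° = 30.166 N down its slope, and the 10 kg mass has 10 × 9.8 × sin 28° = 46.008 N down its slope.
The 10 kg side's 46.008 N exceeds the other side's 30.166 N, so that mass slides down and the 9 kg mass slides up. Taking that direction as positive, Newton's second law for the whole system gives 46.008 − 30.166 = (9 + 10) a, so a = 15.842 / 19 = 0.8338 m/s².

0.834 m/s²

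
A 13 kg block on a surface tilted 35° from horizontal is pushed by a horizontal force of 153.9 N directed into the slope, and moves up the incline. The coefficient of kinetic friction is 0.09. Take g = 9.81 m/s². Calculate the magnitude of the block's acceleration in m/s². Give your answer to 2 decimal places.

2.74 m/s²

The horizontal push has components F cos 35° = 153.9 × 0.8192 = 126.075 N up the incline and F sin 35° = 153.9 × 0.5736 = 88.277 N pressing into the surface.
The normal force is therefore N = mg cos 35° + F sin 35° = 104.473 + 88.277 = 192.750 N, and kinetic friction down the slope is μN = 0.09 × 192.750 = 17.348 N.
Along the incline: F cos 35° − mg sin 35° − μN = ma, so 126.075 − 73.151 − 17.348 = 13 a, giving a = 2.7366 m/s².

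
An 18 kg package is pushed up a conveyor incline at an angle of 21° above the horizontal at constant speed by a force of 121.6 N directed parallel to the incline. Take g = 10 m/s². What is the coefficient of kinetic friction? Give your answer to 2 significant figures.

At constant speed ΣF = 0 along the incline. The applied 121.6 N acts up the slope; the weight component mg sin 21° = 64.506 N and kinetic friction μN both act down the slope.
So 121.6 = 64.506 + μ × 168.044, giving μ = (121.6 − 64.506) / 168.044 = 0.3398.

0.34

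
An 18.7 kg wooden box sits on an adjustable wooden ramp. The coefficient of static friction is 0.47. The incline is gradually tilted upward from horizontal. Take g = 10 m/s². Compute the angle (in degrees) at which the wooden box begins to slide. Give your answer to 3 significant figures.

25.2°

At the threshold of sliding, static friction is at its maximum μ_s N and exactly balances the weight component along the incline: mg sin θ = μ_s mg cos θ.
Hence tan θ = μ_s = 0.47, so θ = arctan(0.47) = 25.1735°.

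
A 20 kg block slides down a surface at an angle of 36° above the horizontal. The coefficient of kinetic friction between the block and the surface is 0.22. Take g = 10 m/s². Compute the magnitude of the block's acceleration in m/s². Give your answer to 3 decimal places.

4.098 m/s²

Resolving the weight along the incline: the component pulling the block down the slope is mg sin 36° = 20 × 10 × 0.5878 = 117.560 N, and the normal force is N = mg cos 36° = 20 × 10 × 0.8090 = 161.800 N.
Kinetic friction acts up the slope with magnitude f = μN = 0.22 × 161.800 = 35.596 N.
Net force along the incline is 117.560 − 35.596 = 81.964 N, so a = 81.964 / 20 = 4.0982 m/s².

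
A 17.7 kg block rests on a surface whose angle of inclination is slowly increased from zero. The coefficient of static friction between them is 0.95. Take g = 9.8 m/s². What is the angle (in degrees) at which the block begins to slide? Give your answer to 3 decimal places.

43.531°

At the threshold of sliding, static friction is at its maximum μ_s N and exactly balances the weight component along the incline: mg sin θ = μ_s mg cos θ.
Hence tan θ = μ_s = 0.95, so θ = arctan(0.95) = 43.5312°.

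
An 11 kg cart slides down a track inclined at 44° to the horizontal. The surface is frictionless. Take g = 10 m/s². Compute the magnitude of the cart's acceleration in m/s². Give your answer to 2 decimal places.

6.95 m/s²

Resolving the weight along the incline: the component pulling the cart down the slope is mg sin 44° = 11 × 10 × 0.6947 = 76.417 N, and the normal force is N = mg cos 44° = 11 × 10 × 0.7193 = 79.123 N.
With no friction the net force along the incline is 76.417 N, so a = g sin 44° = 76.417 / 11 = 6.9470 m/s².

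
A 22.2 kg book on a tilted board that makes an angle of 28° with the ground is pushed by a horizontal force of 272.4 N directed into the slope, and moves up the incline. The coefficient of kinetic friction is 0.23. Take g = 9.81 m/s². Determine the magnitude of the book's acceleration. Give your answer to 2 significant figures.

The horizontal push has components F cos 28° = 272.4 × 0.8829 = 240.502 N up the incline and F sin 28° = 272.4 × 0.4695 = 127.892 N pressing into the surface.
The normal force is therefore N = mg cos 28° + F sin 28° = 192.280 + 127.892 = 320.172 N, and kinetic friction down the slope is μN = 0.23 × 320.172 = 73.640 N.
Along the incline: F cos 28° − mg sin 28° − μN = ma, so 240.502 − 102.249 − 73.640 = 22.2 a, giving a = 2.9105 m/s².

2.9 m/s²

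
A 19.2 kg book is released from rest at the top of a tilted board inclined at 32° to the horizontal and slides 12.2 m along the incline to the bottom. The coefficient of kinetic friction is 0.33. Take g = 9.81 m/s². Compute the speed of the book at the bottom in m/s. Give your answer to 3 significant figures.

7.74 m/s

The weight component along the incline is mg sin 32° = 99.811 N and the normal force is N = mg cos 32° = 159.732 N.
Friction up the slope is f = μN = 0.33 × 159.732 = 52.712 N, so the net downslope force is 99.811 − 52.712 = 47.099 N and a = 47.099 / 19.2 = 2.4531 m/s².
Starting from rest over a distance of 12.2 m, v² = 2aL = 2 × 2.4531 × 12.2 = 59.8556, so v = 7.7366 m/s.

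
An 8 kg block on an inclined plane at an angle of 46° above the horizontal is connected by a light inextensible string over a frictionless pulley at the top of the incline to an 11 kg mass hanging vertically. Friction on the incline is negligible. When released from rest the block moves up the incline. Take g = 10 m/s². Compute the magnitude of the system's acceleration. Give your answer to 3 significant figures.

For the block on the incline: the weight component along the slope is m₁g sin 46° = 8 × 10 × 0.7193 = 57.544 N and the normal force is N = m₁g cos 46° = 55.573 N.
Newton's second law for the block (up-slope positive): T − 57.544 = 8 a. For the hanging mass (downward positive): 11 × 10 − T = 11 a.
Adding the two equations eliminates T: 52.456 = 19 a, so a = 2.7608 m/s².

2.76 m/s²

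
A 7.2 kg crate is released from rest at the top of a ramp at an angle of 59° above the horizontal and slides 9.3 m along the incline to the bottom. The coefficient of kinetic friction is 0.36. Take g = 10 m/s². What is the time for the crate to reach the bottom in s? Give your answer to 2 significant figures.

1.7 s

The weight component along the incline is mg sin 59° = 61.716 N and the normal force is N = mg cos 59° = 37.083 N.
Friction up the slope is f = μN = 0.36 × 37.083 = 13.350 N, so the net downslope force is 61.716 − 13.350 = 48.366 N and a = 48.366 / 7.2 = 6.7175 m/s².
Starting from rest, L = ½at², so t = √(2L/a) = √(2 × 9.3 / 6.7175) = 1.6640 s.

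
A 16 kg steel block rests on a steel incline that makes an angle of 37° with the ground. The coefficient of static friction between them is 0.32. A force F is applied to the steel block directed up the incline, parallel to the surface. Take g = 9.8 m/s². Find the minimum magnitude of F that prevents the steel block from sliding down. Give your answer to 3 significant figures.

The normal force is N = mg cos 37° = 125.226 N. With F at its minimum the steel block is on the verge of sliding down, so static friction is at its maximum μ_s N = 0.32 × 125.226 = 40.072 N and acts up the slope.
Equilibrium along the incline: F + μ_s N = mg sin 37°, so F = 94.365 − 40.072 = 54.293 N.

54.3 N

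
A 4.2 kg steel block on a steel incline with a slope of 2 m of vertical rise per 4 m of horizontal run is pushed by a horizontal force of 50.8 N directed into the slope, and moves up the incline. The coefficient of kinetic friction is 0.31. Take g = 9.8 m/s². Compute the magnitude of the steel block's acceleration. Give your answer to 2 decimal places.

The horizontal push has components F cos 26.57° = 50.8 × 0.8944 = 45.436 N up the incline and F sin 26.57° = 50.8 × 0.4472 = 22.718 N pressing into the surface.
The normal force is therefore N = mg cos 26.57° + F sin 26.57° = 36.814 + 22.718 = 59.532 N, and kinetic friction down the slope is μN = 0.31 × 59.532 = 18.455 N.
Along the incline: F cos 26.57° − mg sin 26.57° − μN = ma, so 45.436 − 18.407 − 18.455 = 4.2 a, giving a = 2.0414 m/s².

2.04 m/s²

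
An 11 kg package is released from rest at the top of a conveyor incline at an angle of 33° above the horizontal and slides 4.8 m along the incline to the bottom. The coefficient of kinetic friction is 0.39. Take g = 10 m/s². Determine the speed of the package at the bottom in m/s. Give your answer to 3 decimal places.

The weight component along the incline is mg sin 33° = 59.910 N and the normal force is N = mg cos 33° = 92.254 N.
Friction up the slope is f = μN = 0.39 × 92.254 = 35.979 N, so the net downslope force is 59.910 − 35.979 = 23.931 N and a = 23.931 / 11 = 2.1755 m/s².
Starting from rest over a distance of 4.8 m, v² = 2aL = 2 × 2.1755 × 4.8 = 20.8848, so v = 4.5700 m/s.

4.570 m/s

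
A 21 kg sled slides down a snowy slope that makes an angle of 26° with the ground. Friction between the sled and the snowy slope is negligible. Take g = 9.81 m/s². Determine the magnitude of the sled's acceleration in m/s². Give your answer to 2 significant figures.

Resolving the weight along the incline: the component pulling the sled down the slope is mg sin 26° = 21 × 9.81 × 0.4384 = 90.315 N, and the normal force is N = mg cos 26° = 21 × 9.81 × 0.8988 = 185.162 N.
With no friction the net force along the incline is 90.315 N, so a = g sin 26° = 90.315 / 21 = 4.3007 m/s².

4.3 m/s²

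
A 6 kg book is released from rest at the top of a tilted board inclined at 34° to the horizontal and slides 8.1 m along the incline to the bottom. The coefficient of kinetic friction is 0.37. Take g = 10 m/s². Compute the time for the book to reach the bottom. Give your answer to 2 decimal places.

2.53 s

The weight component along the incline is mg sin 34° = 33.552 N and the normal force is N = mg cos 34° = 49.742 N.
Friction up the slope is f = μN = 0.37 × 49.742 = 18.405 N, so the net downslope force is 33.552 − 18.405 = 15.147 N and a = 15.147 / 6 = 2.5245 m/s².
Starting from rest, L = ½at², so t = √(2L/a) = √(2 × 8.1 / 2.5245) = 2.5332 s.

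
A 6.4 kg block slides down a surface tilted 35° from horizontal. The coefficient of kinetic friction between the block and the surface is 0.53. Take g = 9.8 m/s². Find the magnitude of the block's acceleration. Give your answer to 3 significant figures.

Resolving the weight along the incline: the component pulling the block down the slope is mg sin 35° = 6.4 × 9.8 × 0.5736 = 35.976 N, and the normal force is N = mg cos 35° = 6.4 × 9.8 × 0.8192 = 51.380 N.
Kinetic friction acts up the slope with magnitude f = μN = 0.53 × 51.380 = 27.231 N.
Net force along the incline is 35.976 − 27.231 = 8.745 N, so a = 8.745 / 6.4 = 1.3664 m/s².

1.37 m/s²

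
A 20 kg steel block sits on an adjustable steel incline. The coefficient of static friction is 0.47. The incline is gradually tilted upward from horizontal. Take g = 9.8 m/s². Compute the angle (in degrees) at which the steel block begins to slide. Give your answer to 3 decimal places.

At the threshold of sliding, static friction is at its maximum μ_s N and exactly balances the weight component along the incline: mg sin θ = μ_s mg cos θ.
Hence tan θ = μ_s = 0.47, so θ = arctan(0.47) = 25.1735°.

25.174°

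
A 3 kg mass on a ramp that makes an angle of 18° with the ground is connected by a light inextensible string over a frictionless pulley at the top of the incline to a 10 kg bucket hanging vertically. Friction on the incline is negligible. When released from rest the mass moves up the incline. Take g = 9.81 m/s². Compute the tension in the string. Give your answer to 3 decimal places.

For the mass on the incline: the weight component along the slope is m₁g sin 18° = 3 × 9.81 × 0.3090 = 9.094 N and the normal force is N = m₁g cos 18° = 27.990 N.
Newton's second law for the mass (up-slope positive): T − 9.094 = 3 a. For the hanging bucket (downward positive): 10 × 9.81 − T = 10 a.
Adding the two equations eliminates T: 89.006 = 13 a, so a = 6.8466 m/s².
Then from the hanging bucket's equation, T = 10 × (9.81 − 6.8466) = 29.634 N.

29.634 N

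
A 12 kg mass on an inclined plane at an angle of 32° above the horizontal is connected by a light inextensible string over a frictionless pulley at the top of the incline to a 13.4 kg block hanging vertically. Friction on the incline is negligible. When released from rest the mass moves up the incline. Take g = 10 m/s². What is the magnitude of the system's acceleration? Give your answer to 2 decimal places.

For the mass on the incline: the weight component along the slope is m₁g sin 32° = 12 × 10 × 0.5299 = 63.588 N and the normal force is N = m₁g cos 32° = 101.766 N.
Newton's second law for the mass (up-slope positive): T − 63.588 = 12 a. For the hanging block (downward positive): 13.4 × 10 − T = 13.4 a.
Adding the two equations eliminates T: 70.412 = 25.4 a, so a = 2.7721 m/s².

2.77 m/s²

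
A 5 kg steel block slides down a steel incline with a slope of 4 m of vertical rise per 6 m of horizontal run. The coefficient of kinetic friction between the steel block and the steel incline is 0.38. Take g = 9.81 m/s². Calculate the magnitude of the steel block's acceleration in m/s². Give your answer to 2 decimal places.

2.34 m/s²

Resolving the weight along the incline: the component pulling the steel block down the slope is mg sin 33.69° = 5 × 9.81 × 0.5547 = 27.208 N, and the normal force is N = mg cos 33.69° = 5 × 9.81 × 0.8321 = 40.815 N.
Kinetic friction acts up the slope with magnitude f = μN = 0.38 × 40.815 = 15.510 N.
Net force along the incline is 27.208 − 15.510 = 11.698 N, so a = 11.698 / 5 = 2.3396 m/s².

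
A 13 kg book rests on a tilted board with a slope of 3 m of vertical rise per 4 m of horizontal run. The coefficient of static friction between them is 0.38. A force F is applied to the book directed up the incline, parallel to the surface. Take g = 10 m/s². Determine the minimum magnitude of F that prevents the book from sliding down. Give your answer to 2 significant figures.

38 N

The normal force is N = mg cos 36.87° = 104.000 N. With F at its minimum the book is on the verge of sliding down, so static friction is at its maximum μ_s N = 0.38 × 104.000 = 39.520 N and acts up the slope.
Equilibrium along the incline: F + μ_s N = mg sin 36.87°, so F = 78.000 − 39.520 = 38.480 N.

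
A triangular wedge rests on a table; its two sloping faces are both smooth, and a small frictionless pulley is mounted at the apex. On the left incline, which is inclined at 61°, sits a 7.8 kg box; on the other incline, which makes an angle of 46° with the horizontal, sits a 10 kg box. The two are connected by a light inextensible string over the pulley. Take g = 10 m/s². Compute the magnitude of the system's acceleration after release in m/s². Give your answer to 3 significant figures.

0.209 m/s²

Resolve each weight along its own incline: the 7.8 kg mass has component 7.8 × 10 × sin 61° = 68.220 N down its slope, and the 10 kg mass has 10 × 10 × sin 46° = 71.934 N down its slope.
The 10 kg side's 71.934 N exceeds the other side's 68.220 N, so that mass slides down and the 7.8 kg mass slides up. Taking that direction as positive, Newton's second law for the whole system gives 71.934 − 68.220 = (7.8 + 10) a, so a = 3.714 / 17.8 = 0.2087 m/s².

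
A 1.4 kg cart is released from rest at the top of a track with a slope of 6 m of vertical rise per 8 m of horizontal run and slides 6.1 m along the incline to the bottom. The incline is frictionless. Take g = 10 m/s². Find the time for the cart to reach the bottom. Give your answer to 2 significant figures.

The weight component along the incline is mg sin 36.87° = 8.400 N and the normal force is N = mg cos 36.87° = 11.200 N.
With no friction, a = g sin 36.87° = 6.0000 m/s².
Starting from rest, L = ½at², so t = √(2L/a) = √(2 × 6.1 / 6.0000) = 1.4259 s.

1.4 s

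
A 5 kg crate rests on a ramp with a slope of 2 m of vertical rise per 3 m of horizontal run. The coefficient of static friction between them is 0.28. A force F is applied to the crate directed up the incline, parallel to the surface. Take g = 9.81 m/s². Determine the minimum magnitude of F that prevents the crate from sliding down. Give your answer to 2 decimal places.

15.78 N

The normal force is N = mg cos 33.69° = 40.812 N. With F at its minimum the crate is on the verge of sliding down, so static friction is at its maximum μ_s N = 0.28 × 40.812 = 11.427 N and acts up the slope.
Equilibrium along the incline: F + μ_s N = mg sin 33.69°, so F = 27.208 − 11.427 = 15.781 N.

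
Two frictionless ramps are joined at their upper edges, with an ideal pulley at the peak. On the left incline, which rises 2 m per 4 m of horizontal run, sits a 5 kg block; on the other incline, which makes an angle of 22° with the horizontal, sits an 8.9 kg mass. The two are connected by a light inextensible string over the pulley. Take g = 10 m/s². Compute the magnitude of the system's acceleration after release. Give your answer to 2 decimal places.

0.79 m/s²

Resolve each weight along its own incline: the 5 kg mass has component 5 × 10 × sin 26.57° = 22.361 N down its slope, and the 8.9 kg mass has 8.9 × 10 × sin 22° = 33.340 N down its slope.
The 8.9 kg side's 33.340 N exceeds the other side's 22.361 N, so that mass slides down and the 5 kg mass slides up. Taking that direction as positive, Newton's second law for the whole system gives 33.340 − 22.361 = (5 + 8.9) a, so a = 10.979 / 13.9 = 0.7899 m/s².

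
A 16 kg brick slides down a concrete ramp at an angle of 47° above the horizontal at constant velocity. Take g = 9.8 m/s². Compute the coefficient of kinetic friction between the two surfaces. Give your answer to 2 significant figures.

1.1

At constant velocity the net force along the incline is zero: mg sin 47° = μ mg cos 47°.
So μ = tan 47° = 0.7314 / 0.6820 = 1.0724.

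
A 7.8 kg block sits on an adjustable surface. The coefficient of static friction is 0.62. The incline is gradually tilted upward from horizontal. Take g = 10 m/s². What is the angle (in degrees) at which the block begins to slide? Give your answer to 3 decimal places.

At the threshold of sliding, static friction is at its maximum μ_s N and exactly balances the weight component along the incline: mg sin θ = μ_s mg cos θ.
Hence tan θ = μ_s = 0.62, so θ = arctan(0.62) = 31.7989°.

31.799°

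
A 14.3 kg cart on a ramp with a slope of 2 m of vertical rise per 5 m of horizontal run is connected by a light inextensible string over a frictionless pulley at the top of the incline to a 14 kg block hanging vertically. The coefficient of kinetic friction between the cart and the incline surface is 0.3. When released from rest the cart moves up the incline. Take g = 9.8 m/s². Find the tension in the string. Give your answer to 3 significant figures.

For the cart on the incline: the weight component along the slope is m₁g sin 21.80° = 14.3 × 9.8 × 0.3714 = 52.048 N and the normal force is N = m₁g cos 21.80° = 130.117 N.
Kinetic friction opposes the cart's motion up the incline: f = μN = 0.3 × 130.117 = 39.035 N acting down the slope.
Newton's second law for the cart (up-slope positive): T − 52.048 − 39.035 = 14.3 a. For the hanging block (downward positive): 14 × 9.8 − T = 14 a.
Adding the two equations eliminates T: 46.117 = 28.3 a, so a = 1.6296 m/s².
Then from the hanging block's equation, T = 14 × (9.8 − 1.6296) = 114.386 N.

114 N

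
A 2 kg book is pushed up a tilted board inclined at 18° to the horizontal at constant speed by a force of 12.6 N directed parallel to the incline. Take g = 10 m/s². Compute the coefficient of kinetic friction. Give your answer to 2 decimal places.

0.34

At constant speed ΣF = 0 along the incline. The applied 12.6 N acts up the slope; the weight component mg sin 18° = 6.180 N and kinetic friction μN both act down the slope.
So 12.6 = 6.180 + μ × 19.021, giving μ = (12.6 − 6.180) / 19.021 = 0.3375.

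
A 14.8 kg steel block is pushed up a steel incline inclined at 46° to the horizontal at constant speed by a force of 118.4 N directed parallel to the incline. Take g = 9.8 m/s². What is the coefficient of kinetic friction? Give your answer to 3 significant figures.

0.140

At constant speed ΣF = 0 along the incline. The applied 118.4 N acts up the slope; the weight component mg sin 46° = 104.333 N and kinetic friction μN both act down the slope.
So 118.4 = 104.333 + μ × 100.753, giving μ = (118.4 − 104.333) / 100.753 = 0.1396.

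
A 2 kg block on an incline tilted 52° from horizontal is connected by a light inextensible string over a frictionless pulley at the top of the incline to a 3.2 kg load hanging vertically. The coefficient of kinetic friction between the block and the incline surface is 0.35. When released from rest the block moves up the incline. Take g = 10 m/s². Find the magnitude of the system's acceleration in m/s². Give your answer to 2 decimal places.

2.29 m/s²

For the block on the incline: the weight component along the slope is m₁g sin 52° = 2 × 10 × 0.7880 = 15.760 N and the normal force is N = m₁g cos 52° = 12.313 N.
Kinetic friction opposes the block's motion up the incline: f = μN = 0.35 × 12.313 = 4.310 N acting down the slope.
Newton's second law for the block (up-slope positive): T − 15.760 − 4.310 = 2 a. For the hanging load (downward positive): 3.2 × 10 − T = 3.2 a.
Adding the two equations eliminates T: 11.930 = 5.2 a, so a = 2.2942 m/s².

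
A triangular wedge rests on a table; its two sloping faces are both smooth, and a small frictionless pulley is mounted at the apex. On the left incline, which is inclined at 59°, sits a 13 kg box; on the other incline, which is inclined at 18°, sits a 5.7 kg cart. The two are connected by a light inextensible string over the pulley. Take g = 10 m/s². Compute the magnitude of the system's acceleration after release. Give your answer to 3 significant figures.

Resolve each weight along its own incline: the 13 kg mass has component 13 × 10 × sin 59° = 111.432 N down its slope, and the 5.7 kg mass has 5.7 × 10 × sin 18° = 17.614 N down its slope.
The 13 kg side's 111.432 N exceeds the other side's 17.614 N, so that mass slides down and the 5.7 kg mass slides up. Taking that direction as positive, Newton's second law for the whole system gives 111.432 − 17.614 = (13 + 5.7) a, so a = 93.818 / 18.7 = 5.0170 m/s².

5.02 m/s²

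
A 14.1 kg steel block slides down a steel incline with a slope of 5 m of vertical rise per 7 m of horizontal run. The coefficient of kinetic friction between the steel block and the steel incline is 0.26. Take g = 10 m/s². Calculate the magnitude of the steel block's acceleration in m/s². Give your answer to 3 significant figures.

Resolving the weight along the incline: the component pulling the steel block down the slope is mg sin 35.54° = 14.1 × 10 × 0.5812 = 81.949 N, and the normal force is N = mg cos 35.54° = 14.1 × 10 × 0.8137 = 114.732 N.
Kinetic friction acts up the slope with magnitude f = μN = 0.26 × 114.732 = 29.830 N.
Net force along the incline is 81.949 − 29.830 = 52.119 N, so a = 52.119 / 14.1 = 3.6964 m/s².

3.70 m/s²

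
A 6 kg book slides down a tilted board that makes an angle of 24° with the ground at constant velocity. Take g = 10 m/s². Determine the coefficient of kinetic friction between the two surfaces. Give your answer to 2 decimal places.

0.45

At constant velocity the net force along the incline is zero: mg sin 24° = μ mg cos 24°.
So μ = tan 24° = 0.4067 / 0.9135 = 0.4452.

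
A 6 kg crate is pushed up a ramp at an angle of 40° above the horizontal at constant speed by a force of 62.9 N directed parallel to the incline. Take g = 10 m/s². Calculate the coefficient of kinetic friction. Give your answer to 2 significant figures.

0.53

At constant speed ΣF = 0 along the incline. The applied 62.9 N acts up the slope; the weight component mg sin 40° = 38.567 N and kinetic friction μN both act down the slope.
So 62.9 = 38.567 + μ × 45.963, giving μ = (62.9 − 38.567) / 45.963 = 0.5294.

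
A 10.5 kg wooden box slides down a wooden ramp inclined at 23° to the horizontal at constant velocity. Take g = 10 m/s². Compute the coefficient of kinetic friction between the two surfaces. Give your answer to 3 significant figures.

0.424

At constant velocity the net force along the incline is zero: mg sin 23° = μ mg cos 23°.
So μ = tan 23° = 0.3907 / 0.9205 = 0.4244.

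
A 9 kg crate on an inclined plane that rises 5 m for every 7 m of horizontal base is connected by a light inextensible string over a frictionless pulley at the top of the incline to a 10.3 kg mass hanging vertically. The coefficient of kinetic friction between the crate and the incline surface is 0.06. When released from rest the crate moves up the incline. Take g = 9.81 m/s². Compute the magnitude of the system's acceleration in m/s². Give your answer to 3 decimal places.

For the crate on the incline: the weight component along the slope is m₁g sin 35.54° = 9 × 9.81 × 0.5812 = 51.314 N and the normal force is N = m₁g cos 35.54° = 71.845 N.
Kinetic friction opposes the crate's motion up the incline: f = μN = 0.06 × 71.845 = 4.311 N acting down the slope.
Newton's second law for the crate (up-slope positive): T − 51.314 − 4.311 = 9 a. For the hanging mass (downward positive): 10.3 × 9.81 − T = 10.3 a.
Adding the two equations eliminates T: 45.418 = 19.3 a, so a = 2.3533 m/s².

2.353 m/s²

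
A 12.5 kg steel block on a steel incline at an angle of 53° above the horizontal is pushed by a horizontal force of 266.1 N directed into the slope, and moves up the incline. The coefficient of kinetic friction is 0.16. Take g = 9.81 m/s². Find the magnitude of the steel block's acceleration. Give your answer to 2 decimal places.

1.31 m/s²

The horizontal push has components F cos 53° = 266.1 × 0.6018 = 160.139 N up the incline and F sin 53° = 266.1 × 0.7986 = 212.507 N pressing into the surface.
The normal force is therefore N = mg cos 53° + F sin 53° = 73.796 + 212.507 = 286.303 N, and kinetic friction down the slope is μN = 0.16 × 286.303 = 45.808 N.
Along the incline: F cos 53° − mg sin 53° − μN = ma, so 160.139 − 97.928 − 45.808 = 12.5 a, giving a = 1.3122 m/s².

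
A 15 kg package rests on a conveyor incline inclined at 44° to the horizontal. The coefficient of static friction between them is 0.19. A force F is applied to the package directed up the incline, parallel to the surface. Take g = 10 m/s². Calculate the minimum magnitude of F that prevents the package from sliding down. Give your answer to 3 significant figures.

The normal force is N = mg cos 44° = 107.901 N. With F at its minimum the package is on the verge of sliding down, so static friction is at its maximum μ_s N = 0.19 × 107.901 = 20.501 N and acts up the slope.
Equilibrium along the incline: F + μ_s N = mg sin 44°, so F = 104.199 − 20.501 = 83.698 N.

83.7 N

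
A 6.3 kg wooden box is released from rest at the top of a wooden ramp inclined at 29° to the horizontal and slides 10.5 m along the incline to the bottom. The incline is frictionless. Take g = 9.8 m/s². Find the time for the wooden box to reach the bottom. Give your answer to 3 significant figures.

2.10 s

The weight component along the incline is mg sin 29° = 29.932 N and the normal force is N = mg cos 29° = 53.999 N.
With no friction, a = g sin 29° = 4.7511 m/s².
Starting from rest, L = ½at², so t = √(2L/a) = √(2 × 10.5 / 4.7511) = 2.1024 s.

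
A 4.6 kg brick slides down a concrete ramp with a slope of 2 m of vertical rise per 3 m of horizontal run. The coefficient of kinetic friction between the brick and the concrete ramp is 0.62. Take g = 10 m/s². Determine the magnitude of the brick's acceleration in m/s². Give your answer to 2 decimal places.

0.39 m/s²

Resolving the weight along the incline: the component pulling the brick down the slope is mg sin 33.69° = 4.6 × 10 × 0.5547 = 25.516 N, and the normal force is N = mg cos 33.69° = 4.6 × 10 × 0.8321 = 38.277 N.
Kinetic friction acts up the slope with magnitude f = μN = 0.62 × 38.277 = 23.732 N.
Net force along the incline is 25.516 − 23.732 = 1.784 N, so a = 1.784 / 4.6 = 0.3878 m/s².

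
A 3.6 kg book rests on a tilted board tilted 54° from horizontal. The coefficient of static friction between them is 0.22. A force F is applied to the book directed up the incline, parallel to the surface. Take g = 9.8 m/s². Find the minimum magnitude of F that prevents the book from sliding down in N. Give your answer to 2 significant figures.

24 N

The normal force is N = mg cos 54° = 20.737 N. With F at its minimum the book is on the verge of sliding down, so static friction is at its maximum μ_s N = 0.22 × 20.737 = 4.562 N and acts up the slope.
Equilibrium along the incline: F + μ_s N = mg sin 54°, so F = 28.542 − 4.562 = 23.980 N.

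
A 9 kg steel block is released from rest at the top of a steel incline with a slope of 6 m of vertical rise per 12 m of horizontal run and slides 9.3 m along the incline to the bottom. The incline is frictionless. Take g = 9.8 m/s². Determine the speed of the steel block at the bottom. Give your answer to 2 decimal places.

9.03 m/s

The weight component along the incline is mg sin 26.57° = 39.444 N and the normal force is N = mg cos 26.57° = 78.888 N.
With no friction, a = g sin 26.57° = 4.3827 m/s².
Starting from rest over a distance of 9.3 m, v² = 2aL = 2 × 4.3827 × 9.3 = 81.5182, so v = 9.0287 m/s.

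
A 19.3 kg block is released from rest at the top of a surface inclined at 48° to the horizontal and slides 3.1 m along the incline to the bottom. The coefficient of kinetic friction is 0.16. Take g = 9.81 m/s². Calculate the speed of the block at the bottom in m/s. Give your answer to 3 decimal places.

6.220 m/s

The weight component along the incline is mg sin 48° = 140.702 N and the normal force is N = mg cos 48° = 126.689 N.
Friction up the slope is f = μN = 0.16 × 126.689 = 20.270 N, so the net downslope force is 140.702 − 20.270 = 120.432 N and a = 120.432 / 19.3 = 6.2400 m/s².
Starting from rest over a distance of 3.1 m, v² = 2aL = 2 × 6.2400 × 3.1 = 38.6880, so v = 6.2200 m/s.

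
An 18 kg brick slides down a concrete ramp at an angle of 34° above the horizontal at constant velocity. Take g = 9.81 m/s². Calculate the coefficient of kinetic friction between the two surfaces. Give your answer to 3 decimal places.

0.675

At constant velocity the net force along the incline is zero: mg sin 34° = μ mg cos 34°.
So μ = tan 34° = 0.5592 / 0.8290 = 0.6745.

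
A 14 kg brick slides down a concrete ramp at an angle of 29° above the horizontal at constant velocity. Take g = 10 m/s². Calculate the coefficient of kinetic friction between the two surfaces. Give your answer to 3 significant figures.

0.554

At constant velocity the net force along the incline is zero: mg sin 29° = μ mg cos 29°.
So μ = tan 29° = 0.4848 / 0.8746 = 0.5543.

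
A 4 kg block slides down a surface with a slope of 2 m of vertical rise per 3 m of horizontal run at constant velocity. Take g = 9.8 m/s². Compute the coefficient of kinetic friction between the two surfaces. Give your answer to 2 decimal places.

At constant velocity the net force along the incline is zero: mg sin 33.69° = μ mg cos 33.69°.
So μ = tan 33.69° = 0.5547 / 0.8321 = 0.6666.

0.67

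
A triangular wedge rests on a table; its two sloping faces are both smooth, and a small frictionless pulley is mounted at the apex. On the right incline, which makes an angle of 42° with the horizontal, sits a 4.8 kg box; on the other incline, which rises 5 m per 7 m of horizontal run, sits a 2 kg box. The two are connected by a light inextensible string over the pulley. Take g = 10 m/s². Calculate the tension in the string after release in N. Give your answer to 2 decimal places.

Resolve each weight along its own incline: the 4.8 kg mass has component 4.8 × 10 × sin 42° = 32.118 N down its slope, and the 2 kg mass has 2 × 10 × sin 35.54° = 11.625 N down its slope.
The 4.8 kg side's 32.118 N exceeds the other side's 11.625 N, so that mass slides down and the 2 kg mass slides up. Taking that direction as positive, Newton's second law for the whole system gives 32.118 − 11.625 = (4.8 + 2) a, so a = 20.493 / 6.8 = 3.0137 m/s².
For the 2 kg mass (up-slope positive): T − 11.625 = 2 × 3.0137, so T = 17.652 N.

17.65 N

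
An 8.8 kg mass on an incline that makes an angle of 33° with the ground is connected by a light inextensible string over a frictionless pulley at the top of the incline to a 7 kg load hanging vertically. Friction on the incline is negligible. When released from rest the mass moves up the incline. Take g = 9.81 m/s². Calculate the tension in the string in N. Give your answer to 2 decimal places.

59.08 N

For the mass on the incline: the weight component along the slope is m₁g sin 33° = 8.8 × 9.81 × 0.5446 = 47.014 N and the normal force is N = m₁g cos 33° = 72.401 N.
Newton's second law for the mass (up-slope positive): T − 47.014 = 8.8 a. For the hanging load (downward positive): 7 × 9.81 − T = 7 a.
Adding the two equations eliminates T: 21.656 = 15.8 a, so a = 1.3706 m/s².
Then from the hanging load's equation, T = 7 × (9.81 − 1.3706) = 59.076 N.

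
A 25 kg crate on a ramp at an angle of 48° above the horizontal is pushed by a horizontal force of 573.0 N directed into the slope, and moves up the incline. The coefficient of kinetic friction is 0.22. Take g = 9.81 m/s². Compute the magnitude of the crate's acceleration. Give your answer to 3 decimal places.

2.855 m/s²

The horizontal push has components F cos 48° = 573.0 × 0.6691 = 383.394 N up the incline and F sin 48° = 573.0 × 0.7431 = 425.796 N pressing into the surface.
The normal force is therefore N = mg cos 48° + F sin 48° = 164.097 + 425.796 = 589.893 N, and kinetic friction down the slope is μN = 0.22 × 589.893 = 129.776 N.
Along the incline: F cos 48° − mg sin 48° − μN = ma, so 383.394 − 182.245 − 129.776 = 25 a, giving a = 2.8549 m/s².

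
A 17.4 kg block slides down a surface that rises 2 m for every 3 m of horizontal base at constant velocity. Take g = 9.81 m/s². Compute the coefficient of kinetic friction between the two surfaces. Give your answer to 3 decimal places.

At constant velocity the net force along the incline is zero: mg sin 33.69° = μ mg cos 33.69°.
So μ = tan 33.69° = 0.5547 / 0.8321 = 0.6666.

0.667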